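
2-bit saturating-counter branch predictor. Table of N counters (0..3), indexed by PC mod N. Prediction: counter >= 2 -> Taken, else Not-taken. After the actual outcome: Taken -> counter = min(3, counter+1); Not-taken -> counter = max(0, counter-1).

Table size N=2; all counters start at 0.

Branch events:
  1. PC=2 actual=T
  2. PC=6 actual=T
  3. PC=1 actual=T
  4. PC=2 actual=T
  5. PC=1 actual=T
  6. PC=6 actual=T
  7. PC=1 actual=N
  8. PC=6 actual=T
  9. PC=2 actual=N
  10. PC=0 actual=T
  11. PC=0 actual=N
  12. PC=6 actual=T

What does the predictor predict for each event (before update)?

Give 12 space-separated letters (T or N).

Ev 1: PC=2 idx=0 pred=N actual=T -> ctr[0]=1
Ev 2: PC=6 idx=0 pred=N actual=T -> ctr[0]=2
Ev 3: PC=1 idx=1 pred=N actual=T -> ctr[1]=1
Ev 4: PC=2 idx=0 pred=T actual=T -> ctr[0]=3
Ev 5: PC=1 idx=1 pred=N actual=T -> ctr[1]=2
Ev 6: PC=6 idx=0 pred=T actual=T -> ctr[0]=3
Ev 7: PC=1 idx=1 pred=T actual=N -> ctr[1]=1
Ev 8: PC=6 idx=0 pred=T actual=T -> ctr[0]=3
Ev 9: PC=2 idx=0 pred=T actual=N -> ctr[0]=2
Ev 10: PC=0 idx=0 pred=T actual=T -> ctr[0]=3
Ev 11: PC=0 idx=0 pred=T actual=N -> ctr[0]=2
Ev 12: PC=6 idx=0 pred=T actual=T -> ctr[0]=3

Answer: N N N T N T T T T T T T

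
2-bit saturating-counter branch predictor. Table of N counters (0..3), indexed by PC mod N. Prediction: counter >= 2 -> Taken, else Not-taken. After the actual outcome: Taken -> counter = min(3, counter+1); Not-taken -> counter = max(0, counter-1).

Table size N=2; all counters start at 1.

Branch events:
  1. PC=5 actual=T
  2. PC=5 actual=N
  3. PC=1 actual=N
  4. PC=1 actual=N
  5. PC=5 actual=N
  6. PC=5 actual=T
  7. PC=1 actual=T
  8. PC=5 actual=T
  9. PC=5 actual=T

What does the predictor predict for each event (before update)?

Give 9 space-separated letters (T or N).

Answer: N T N N N N N T T

Derivation:
Ev 1: PC=5 idx=1 pred=N actual=T -> ctr[1]=2
Ev 2: PC=5 idx=1 pred=T actual=N -> ctr[1]=1
Ev 3: PC=1 idx=1 pred=N actual=N -> ctr[1]=0
Ev 4: PC=1 idx=1 pred=N actual=N -> ctr[1]=0
Ev 5: PC=5 idx=1 pred=N actual=N -> ctr[1]=0
Ev 6: PC=5 idx=1 pred=N actual=T -> ctr[1]=1
Ev 7: PC=1 idx=1 pred=N actual=T -> ctr[1]=2
Ev 8: PC=5 idx=1 pred=T actual=T -> ctr[1]=3
Ev 9: PC=5 idx=1 pred=T actual=T -> ctr[1]=3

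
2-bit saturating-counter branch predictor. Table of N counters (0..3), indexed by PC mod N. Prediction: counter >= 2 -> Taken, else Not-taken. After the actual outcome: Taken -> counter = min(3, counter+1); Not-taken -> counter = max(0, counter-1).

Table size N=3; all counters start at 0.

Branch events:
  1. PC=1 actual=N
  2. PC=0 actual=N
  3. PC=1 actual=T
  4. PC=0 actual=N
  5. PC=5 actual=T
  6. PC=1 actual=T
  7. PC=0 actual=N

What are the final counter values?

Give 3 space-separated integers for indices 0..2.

Ev 1: PC=1 idx=1 pred=N actual=N -> ctr[1]=0
Ev 2: PC=0 idx=0 pred=N actual=N -> ctr[0]=0
Ev 3: PC=1 idx=1 pred=N actual=T -> ctr[1]=1
Ev 4: PC=0 idx=0 pred=N actual=N -> ctr[0]=0
Ev 5: PC=5 idx=2 pred=N actual=T -> ctr[2]=1
Ev 6: PC=1 idx=1 pred=N actual=T -> ctr[1]=2
Ev 7: PC=0 idx=0 pred=N actual=N -> ctr[0]=0

Answer: 0 2 1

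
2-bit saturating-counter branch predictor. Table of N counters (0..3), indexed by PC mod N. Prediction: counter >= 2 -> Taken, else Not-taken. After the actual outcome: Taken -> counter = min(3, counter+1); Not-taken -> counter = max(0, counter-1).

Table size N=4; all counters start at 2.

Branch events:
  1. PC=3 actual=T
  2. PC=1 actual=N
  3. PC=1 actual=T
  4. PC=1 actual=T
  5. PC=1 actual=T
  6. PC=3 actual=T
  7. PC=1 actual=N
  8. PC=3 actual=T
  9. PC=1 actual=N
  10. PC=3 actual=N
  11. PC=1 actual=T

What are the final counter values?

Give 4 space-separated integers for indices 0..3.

Ev 1: PC=3 idx=3 pred=T actual=T -> ctr[3]=3
Ev 2: PC=1 idx=1 pred=T actual=N -> ctr[1]=1
Ev 3: PC=1 idx=1 pred=N actual=T -> ctr[1]=2
Ev 4: PC=1 idx=1 pred=T actual=T -> ctr[1]=3
Ev 5: PC=1 idx=1 pred=T actual=T -> ctr[1]=3
Ev 6: PC=3 idx=3 pred=T actual=T -> ctr[3]=3
Ev 7: PC=1 idx=1 pred=T actual=N -> ctr[1]=2
Ev 8: PC=3 idx=3 pred=T actual=T -> ctr[3]=3
Ev 9: PC=1 idx=1 pred=T actual=N -> ctr[1]=1
Ev 10: PC=3 idx=3 pred=T actual=N -> ctr[3]=2
Ev 11: PC=1 idx=1 pred=N actual=T -> ctr[1]=2

Answer: 2 2 2 2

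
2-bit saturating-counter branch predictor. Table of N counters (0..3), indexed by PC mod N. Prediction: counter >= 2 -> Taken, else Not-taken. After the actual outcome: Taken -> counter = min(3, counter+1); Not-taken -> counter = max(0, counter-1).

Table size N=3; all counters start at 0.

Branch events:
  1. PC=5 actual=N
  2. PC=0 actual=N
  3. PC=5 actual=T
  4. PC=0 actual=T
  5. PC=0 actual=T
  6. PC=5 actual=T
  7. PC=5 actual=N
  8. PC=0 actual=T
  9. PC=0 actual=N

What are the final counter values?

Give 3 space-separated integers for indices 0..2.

Ev 1: PC=5 idx=2 pred=N actual=N -> ctr[2]=0
Ev 2: PC=0 idx=0 pred=N actual=N -> ctr[0]=0
Ev 3: PC=5 idx=2 pred=N actual=T -> ctr[2]=1
Ev 4: PC=0 idx=0 pred=N actual=T -> ctr[0]=1
Ev 5: PC=0 idx=0 pred=N actual=T -> ctr[0]=2
Ev 6: PC=5 idx=2 pred=N actual=T -> ctr[2]=2
Ev 7: PC=5 idx=2 pred=T actual=N -> ctr[2]=1
Ev 8: PC=0 idx=0 pred=T actual=T -> ctr[0]=3
Ev 9: PC=0 idx=0 pred=T actual=N -> ctr[0]=2

Answer: 2 0 1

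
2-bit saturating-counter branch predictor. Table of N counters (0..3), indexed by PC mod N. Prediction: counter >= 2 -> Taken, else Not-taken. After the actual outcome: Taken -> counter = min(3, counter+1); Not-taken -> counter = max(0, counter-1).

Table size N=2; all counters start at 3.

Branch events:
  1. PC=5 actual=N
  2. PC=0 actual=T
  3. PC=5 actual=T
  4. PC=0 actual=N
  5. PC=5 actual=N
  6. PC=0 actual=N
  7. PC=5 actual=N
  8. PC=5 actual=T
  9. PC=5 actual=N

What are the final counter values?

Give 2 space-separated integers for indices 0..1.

Ev 1: PC=5 idx=1 pred=T actual=N -> ctr[1]=2
Ev 2: PC=0 idx=0 pred=T actual=T -> ctr[0]=3
Ev 3: PC=5 idx=1 pred=T actual=T -> ctr[1]=3
Ev 4: PC=0 idx=0 pred=T actual=N -> ctr[0]=2
Ev 5: PC=5 idx=1 pred=T actual=N -> ctr[1]=2
Ev 6: PC=0 idx=0 pred=T actual=N -> ctr[0]=1
Ev 7: PC=5 idx=1 pred=T actual=N -> ctr[1]=1
Ev 8: PC=5 idx=1 pred=N actual=T -> ctr[1]=2
Ev 9: PC=5 idx=1 pred=T actual=N -> ctr[1]=1

Answer: 1 1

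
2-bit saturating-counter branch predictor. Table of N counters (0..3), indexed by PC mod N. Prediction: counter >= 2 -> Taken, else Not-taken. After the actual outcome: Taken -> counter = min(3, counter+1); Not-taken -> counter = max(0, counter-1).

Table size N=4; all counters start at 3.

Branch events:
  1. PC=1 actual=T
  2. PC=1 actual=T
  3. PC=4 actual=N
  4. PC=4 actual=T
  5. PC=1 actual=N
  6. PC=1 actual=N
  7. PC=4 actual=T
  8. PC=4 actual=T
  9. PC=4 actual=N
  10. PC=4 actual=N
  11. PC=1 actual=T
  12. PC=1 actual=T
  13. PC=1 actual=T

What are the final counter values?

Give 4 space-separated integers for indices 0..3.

Answer: 1 3 3 3

Derivation:
Ev 1: PC=1 idx=1 pred=T actual=T -> ctr[1]=3
Ev 2: PC=1 idx=1 pred=T actual=T -> ctr[1]=3
Ev 3: PC=4 idx=0 pred=T actual=N -> ctr[0]=2
Ev 4: PC=4 idx=0 pred=T actual=T -> ctr[0]=3
Ev 5: PC=1 idx=1 pred=T actual=N -> ctr[1]=2
Ev 6: PC=1 idx=1 pred=T actual=N -> ctr[1]=1
Ev 7: PC=4 idx=0 pred=T actual=T -> ctr[0]=3
Ev 8: PC=4 idx=0 pred=T actual=T -> ctr[0]=3
Ev 9: PC=4 idx=0 pred=T actual=N -> ctr[0]=2
Ev 10: PC=4 idx=0 pred=T actual=N -> ctr[0]=1
Ev 11: PC=1 idx=1 pred=N actual=T -> ctr[1]=2
Ev 12: PC=1 idx=1 pred=T actual=T -> ctr[1]=3
Ev 13: PC=1 idx=1 pred=T actual=T -> ctr[1]=3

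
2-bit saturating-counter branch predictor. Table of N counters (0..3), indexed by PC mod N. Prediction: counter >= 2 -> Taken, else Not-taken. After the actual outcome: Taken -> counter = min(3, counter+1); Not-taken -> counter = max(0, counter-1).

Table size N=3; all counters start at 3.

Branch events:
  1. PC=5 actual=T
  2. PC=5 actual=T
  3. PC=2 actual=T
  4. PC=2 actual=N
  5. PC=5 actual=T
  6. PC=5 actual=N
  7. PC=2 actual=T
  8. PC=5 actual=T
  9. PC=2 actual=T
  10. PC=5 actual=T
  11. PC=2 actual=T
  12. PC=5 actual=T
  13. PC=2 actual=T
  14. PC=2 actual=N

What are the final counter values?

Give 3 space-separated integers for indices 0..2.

Answer: 3 3 2

Derivation:
Ev 1: PC=5 idx=2 pred=T actual=T -> ctr[2]=3
Ev 2: PC=5 idx=2 pred=T actual=T -> ctr[2]=3
Ev 3: PC=2 idx=2 pred=T actual=T -> ctr[2]=3
Ev 4: PC=2 idx=2 pred=T actual=N -> ctr[2]=2
Ev 5: PC=5 idx=2 pred=T actual=T -> ctr[2]=3
Ev 6: PC=5 idx=2 pred=T actual=N -> ctr[2]=2
Ev 7: PC=2 idx=2 pred=T actual=T -> ctr[2]=3
Ev 8: PC=5 idx=2 pred=T actual=T -> ctr[2]=3
Ev 9: PC=2 idx=2 pred=T actual=T -> ctr[2]=3
Ev 10: PC=5 idx=2 pred=T actual=T -> ctr[2]=3
Ev 11: PC=2 idx=2 pred=T actual=T -> ctr[2]=3
Ev 12: PC=5 idx=2 pred=T actual=T -> ctr[2]=3
Ev 13: PC=2 idx=2 pred=T actual=T -> ctr[2]=3
Ev 14: PC=2 idx=2 pred=T actual=N -> ctr[2]=2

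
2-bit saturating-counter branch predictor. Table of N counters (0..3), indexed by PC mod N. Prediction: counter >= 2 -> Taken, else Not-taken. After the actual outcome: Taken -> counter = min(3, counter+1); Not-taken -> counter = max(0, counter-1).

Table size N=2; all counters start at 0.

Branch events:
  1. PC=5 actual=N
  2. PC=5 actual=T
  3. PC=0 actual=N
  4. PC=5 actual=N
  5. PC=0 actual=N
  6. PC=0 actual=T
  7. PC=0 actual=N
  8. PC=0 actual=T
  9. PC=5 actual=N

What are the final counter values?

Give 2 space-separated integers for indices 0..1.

Ev 1: PC=5 idx=1 pred=N actual=N -> ctr[1]=0
Ev 2: PC=5 idx=1 pred=N actual=T -> ctr[1]=1
Ev 3: PC=0 idx=0 pred=N actual=N -> ctr[0]=0
Ev 4: PC=5 idx=1 pred=N actual=N -> ctr[1]=0
Ev 5: PC=0 idx=0 pred=N actual=N -> ctr[0]=0
Ev 6: PC=0 idx=0 pred=N actual=T -> ctr[0]=1
Ev 7: PC=0 idx=0 pred=N actual=N -> ctr[0]=0
Ev 8: PC=0 idx=0 pred=N actual=T -> ctr[0]=1
Ev 9: PC=5 idx=1 pred=N actual=N -> ctr[1]=0

Answer: 1 0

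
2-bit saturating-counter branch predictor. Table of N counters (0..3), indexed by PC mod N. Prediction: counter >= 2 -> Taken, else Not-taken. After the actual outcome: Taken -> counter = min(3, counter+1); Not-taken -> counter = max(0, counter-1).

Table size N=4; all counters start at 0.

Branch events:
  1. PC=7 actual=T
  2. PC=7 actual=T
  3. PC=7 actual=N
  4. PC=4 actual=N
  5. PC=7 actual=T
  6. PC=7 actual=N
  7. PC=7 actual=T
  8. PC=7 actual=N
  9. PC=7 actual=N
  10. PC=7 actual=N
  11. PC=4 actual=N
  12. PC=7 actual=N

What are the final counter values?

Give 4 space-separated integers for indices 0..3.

Ev 1: PC=7 idx=3 pred=N actual=T -> ctr[3]=1
Ev 2: PC=7 idx=3 pred=N actual=T -> ctr[3]=2
Ev 3: PC=7 idx=3 pred=T actual=N -> ctr[3]=1
Ev 4: PC=4 idx=0 pred=N actual=N -> ctr[0]=0
Ev 5: PC=7 idx=3 pred=N actual=T -> ctr[3]=2
Ev 6: PC=7 idx=3 pred=T actual=N -> ctr[3]=1
Ev 7: PC=7 idx=3 pred=N actual=T -> ctr[3]=2
Ev 8: PC=7 idx=3 pred=T actual=N -> ctr[3]=1
Ev 9: PC=7 idx=3 pred=N actual=N -> ctr[3]=0
Ev 10: PC=7 idx=3 pred=N actual=N -> ctr[3]=0
Ev 11: PC=4 idx=0 pred=N actual=N -> ctr[0]=0
Ev 12: PC=7 idx=3 pred=N actual=N -> ctr[3]=0

Answer: 0 0 0 0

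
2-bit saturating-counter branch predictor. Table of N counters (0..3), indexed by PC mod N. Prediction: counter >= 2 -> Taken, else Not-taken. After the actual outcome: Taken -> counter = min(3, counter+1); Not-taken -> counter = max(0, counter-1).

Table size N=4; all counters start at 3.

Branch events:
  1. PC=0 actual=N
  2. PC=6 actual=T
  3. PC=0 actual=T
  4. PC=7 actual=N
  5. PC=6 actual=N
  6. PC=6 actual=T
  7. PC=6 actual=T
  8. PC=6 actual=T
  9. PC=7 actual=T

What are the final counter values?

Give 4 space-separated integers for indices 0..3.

Answer: 3 3 3 3

Derivation:
Ev 1: PC=0 idx=0 pred=T actual=N -> ctr[0]=2
Ev 2: PC=6 idx=2 pred=T actual=T -> ctr[2]=3
Ev 3: PC=0 idx=0 pred=T actual=T -> ctr[0]=3
Ev 4: PC=7 idx=3 pred=T actual=N -> ctr[3]=2
Ev 5: PC=6 idx=2 pred=T actual=N -> ctr[2]=2
Ev 6: PC=6 idx=2 pred=T actual=T -> ctr[2]=3
Ev 7: PC=6 idx=2 pred=T actual=T -> ctr[2]=3
Ev 8: PC=6 idx=2 pred=T actual=T -> ctr[2]=3
Ev 9: PC=7 idx=3 pred=T actual=T -> ctr[3]=3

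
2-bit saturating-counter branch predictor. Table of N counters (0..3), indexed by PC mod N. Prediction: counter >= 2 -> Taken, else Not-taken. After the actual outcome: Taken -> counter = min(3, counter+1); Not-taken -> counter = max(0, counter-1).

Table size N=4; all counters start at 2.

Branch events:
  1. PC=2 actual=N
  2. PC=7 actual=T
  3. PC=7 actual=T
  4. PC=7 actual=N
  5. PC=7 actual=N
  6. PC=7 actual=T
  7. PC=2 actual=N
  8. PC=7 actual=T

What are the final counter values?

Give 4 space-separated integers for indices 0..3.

Ev 1: PC=2 idx=2 pred=T actual=N -> ctr[2]=1
Ev 2: PC=7 idx=3 pred=T actual=T -> ctr[3]=3
Ev 3: PC=7 idx=3 pred=T actual=T -> ctr[3]=3
Ev 4: PC=7 idx=3 pred=T actual=N -> ctr[3]=2
Ev 5: PC=7 idx=3 pred=T actual=N -> ctr[3]=1
Ev 6: PC=7 idx=3 pred=N actual=T -> ctr[3]=2
Ev 7: PC=2 idx=2 pred=N actual=N -> ctr[2]=0
Ev 8: PC=7 idx=3 pred=T actual=T -> ctr[3]=3

Answer: 2 2 0 3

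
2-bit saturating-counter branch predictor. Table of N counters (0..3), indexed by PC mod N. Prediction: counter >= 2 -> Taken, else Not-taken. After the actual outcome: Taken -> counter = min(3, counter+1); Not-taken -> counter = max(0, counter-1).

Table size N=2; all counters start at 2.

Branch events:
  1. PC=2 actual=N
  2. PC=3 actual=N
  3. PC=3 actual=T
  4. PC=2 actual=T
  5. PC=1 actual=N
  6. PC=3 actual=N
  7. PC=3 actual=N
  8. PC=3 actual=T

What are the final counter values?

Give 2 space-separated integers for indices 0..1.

Answer: 2 1

Derivation:
Ev 1: PC=2 idx=0 pred=T actual=N -> ctr[0]=1
Ev 2: PC=3 idx=1 pred=T actual=N -> ctr[1]=1
Ev 3: PC=3 idx=1 pred=N actual=T -> ctr[1]=2
Ev 4: PC=2 idx=0 pred=N actual=T -> ctr[0]=2
Ev 5: PC=1 idx=1 pred=T actual=N -> ctr[1]=1
Ev 6: PC=3 idx=1 pred=N actual=N -> ctr[1]=0
Ev 7: PC=3 idx=1 pred=N actual=N -> ctr[1]=0
Ev 8: PC=3 idx=1 pred=N actual=T -> ctr[1]=1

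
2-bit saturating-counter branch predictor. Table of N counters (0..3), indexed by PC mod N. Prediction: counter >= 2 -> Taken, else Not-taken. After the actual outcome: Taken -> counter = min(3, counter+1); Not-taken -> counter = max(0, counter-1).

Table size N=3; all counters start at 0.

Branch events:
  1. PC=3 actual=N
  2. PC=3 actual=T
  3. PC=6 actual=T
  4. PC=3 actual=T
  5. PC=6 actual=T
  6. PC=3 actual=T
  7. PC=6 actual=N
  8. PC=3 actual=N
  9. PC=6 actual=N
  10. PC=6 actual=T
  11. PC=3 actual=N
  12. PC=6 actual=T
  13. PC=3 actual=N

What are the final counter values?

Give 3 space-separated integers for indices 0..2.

Answer: 0 0 0

Derivation:
Ev 1: PC=3 idx=0 pred=N actual=N -> ctr[0]=0
Ev 2: PC=3 idx=0 pred=N actual=T -> ctr[0]=1
Ev 3: PC=6 idx=0 pred=N actual=T -> ctr[0]=2
Ev 4: PC=3 idx=0 pred=T actual=T -> ctr[0]=3
Ev 5: PC=6 idx=0 pred=T actual=T -> ctr[0]=3
Ev 6: PC=3 idx=0 pred=T actual=T -> ctr[0]=3
Ev 7: PC=6 idx=0 pred=T actual=N -> ctr[0]=2
Ev 8: PC=3 idx=0 pred=T actual=N -> ctr[0]=1
Ev 9: PC=6 idx=0 pred=N actual=N -> ctr[0]=0
Ev 10: PC=6 idx=0 pred=N actual=T -> ctr[0]=1
Ev 11: PC=3 idx=0 pred=N actual=N -> ctr[0]=0
Ev 12: PC=6 idx=0 pred=N actual=T -> ctr[0]=1
Ev 13: PC=3 idx=0 pred=N actual=N -> ctr[0]=0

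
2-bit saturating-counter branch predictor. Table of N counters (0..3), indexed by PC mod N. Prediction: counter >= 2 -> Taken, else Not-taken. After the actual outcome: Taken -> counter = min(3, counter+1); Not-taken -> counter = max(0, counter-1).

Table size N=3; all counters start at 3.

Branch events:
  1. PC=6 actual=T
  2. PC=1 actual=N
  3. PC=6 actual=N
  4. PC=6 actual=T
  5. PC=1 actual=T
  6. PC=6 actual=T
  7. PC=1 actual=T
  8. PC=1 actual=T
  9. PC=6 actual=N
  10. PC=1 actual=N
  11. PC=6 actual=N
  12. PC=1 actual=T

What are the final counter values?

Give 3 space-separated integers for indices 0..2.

Ev 1: PC=6 idx=0 pred=T actual=T -> ctr[0]=3
Ev 2: PC=1 idx=1 pred=T actual=N -> ctr[1]=2
Ev 3: PC=6 idx=0 pred=T actual=N -> ctr[0]=2
Ev 4: PC=6 idx=0 pred=T actual=T -> ctr[0]=3
Ev 5: PC=1 idx=1 pred=T actual=T -> ctr[1]=3
Ev 6: PC=6 idx=0 pred=T actual=T -> ctr[0]=3
Ev 7: PC=1 idx=1 pred=T actual=T -> ctr[1]=3
Ev 8: PC=1 idx=1 pred=T actual=T -> ctr[1]=3
Ev 9: PC=6 idx=0 pred=T actual=N -> ctr[0]=2
Ev 10: PC=1 idx=1 pred=T actual=N -> ctr[1]=2
Ev 11: PC=6 idx=0 pred=T actual=N -> ctr[0]=1
Ev 12: PC=1 idx=1 pred=T actual=T -> ctr[1]=3

Answer: 1 3 3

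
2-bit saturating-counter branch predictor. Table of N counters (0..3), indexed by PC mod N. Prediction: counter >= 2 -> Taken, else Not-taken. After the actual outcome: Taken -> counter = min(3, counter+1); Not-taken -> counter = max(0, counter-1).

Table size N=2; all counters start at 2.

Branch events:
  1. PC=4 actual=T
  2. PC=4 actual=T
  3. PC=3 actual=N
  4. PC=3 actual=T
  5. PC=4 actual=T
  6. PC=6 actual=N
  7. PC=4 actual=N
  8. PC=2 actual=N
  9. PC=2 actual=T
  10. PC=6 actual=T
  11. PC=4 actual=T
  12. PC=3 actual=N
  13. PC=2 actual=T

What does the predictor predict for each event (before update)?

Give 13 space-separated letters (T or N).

Answer: T T T N T T T N N N T T T

Derivation:
Ev 1: PC=4 idx=0 pred=T actual=T -> ctr[0]=3
Ev 2: PC=4 idx=0 pred=T actual=T -> ctr[0]=3
Ev 3: PC=3 idx=1 pred=T actual=N -> ctr[1]=1
Ev 4: PC=3 idx=1 pred=N actual=T -> ctr[1]=2
Ev 5: PC=4 idx=0 pred=T actual=T -> ctr[0]=3
Ev 6: PC=6 idx=0 pred=T actual=N -> ctr[0]=2
Ev 7: PC=4 idx=0 pred=T actual=N -> ctr[0]=1
Ev 8: PC=2 idx=0 pred=N actual=N -> ctr[0]=0
Ev 9: PC=2 idx=0 pred=N actual=T -> ctr[0]=1
Ev 10: PC=6 idx=0 pred=N actual=T -> ctr[0]=2
Ev 11: PC=4 idx=0 pred=T actual=T -> ctr[0]=3
Ev 12: PC=3 idx=1 pred=T actual=N -> ctr[1]=1
Ev 13: PC=2 idx=0 pred=T actual=T -> ctr[0]=3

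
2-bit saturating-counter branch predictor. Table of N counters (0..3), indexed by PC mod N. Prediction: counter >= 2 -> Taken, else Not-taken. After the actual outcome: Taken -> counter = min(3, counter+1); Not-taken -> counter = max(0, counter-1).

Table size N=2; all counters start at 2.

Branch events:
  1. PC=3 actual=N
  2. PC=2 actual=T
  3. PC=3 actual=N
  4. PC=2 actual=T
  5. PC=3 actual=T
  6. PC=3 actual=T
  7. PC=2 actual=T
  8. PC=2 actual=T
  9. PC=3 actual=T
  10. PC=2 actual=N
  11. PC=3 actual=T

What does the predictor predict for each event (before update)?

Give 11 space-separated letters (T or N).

Answer: T T N T N N T T T T T

Derivation:
Ev 1: PC=3 idx=1 pred=T actual=N -> ctr[1]=1
Ev 2: PC=2 idx=0 pred=T actual=T -> ctr[0]=3
Ev 3: PC=3 idx=1 pred=N actual=N -> ctr[1]=0
Ev 4: PC=2 idx=0 pred=T actual=T -> ctr[0]=3
Ev 5: PC=3 idx=1 pred=N actual=T -> ctr[1]=1
Ev 6: PC=3 idx=1 pred=N actual=T -> ctr[1]=2
Ev 7: PC=2 idx=0 pred=T actual=T -> ctr[0]=3
Ev 8: PC=2 idx=0 pred=T actual=T -> ctr[0]=3
Ev 9: PC=3 idx=1 pred=T actual=T -> ctr[1]=3
Ev 10: PC=2 idx=0 pred=T actual=N -> ctr[0]=2
Ev 11: PC=3 idx=1 pred=T actual=T -> ctr[1]=3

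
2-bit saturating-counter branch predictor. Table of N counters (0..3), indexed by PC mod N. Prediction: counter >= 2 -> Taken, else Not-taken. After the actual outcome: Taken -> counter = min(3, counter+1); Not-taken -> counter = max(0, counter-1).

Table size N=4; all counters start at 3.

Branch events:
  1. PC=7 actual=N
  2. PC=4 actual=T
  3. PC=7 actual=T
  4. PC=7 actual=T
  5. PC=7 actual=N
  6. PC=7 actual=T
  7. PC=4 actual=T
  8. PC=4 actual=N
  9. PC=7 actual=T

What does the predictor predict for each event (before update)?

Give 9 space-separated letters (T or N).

Answer: T T T T T T T T T

Derivation:
Ev 1: PC=7 idx=3 pred=T actual=N -> ctr[3]=2
Ev 2: PC=4 idx=0 pred=T actual=T -> ctr[0]=3
Ev 3: PC=7 idx=3 pred=T actual=T -> ctr[3]=3
Ev 4: PC=7 idx=3 pred=T actual=T -> ctr[3]=3
Ev 5: PC=7 idx=3 pred=T actual=N -> ctr[3]=2
Ev 6: PC=7 idx=3 pred=T actual=T -> ctr[3]=3
Ev 7: PC=4 idx=0 pred=T actual=T -> ctr[0]=3
Ev 8: PC=4 idx=0 pred=T actual=N -> ctr[0]=2
Ev 9: PC=7 idx=3 pred=T actual=T -> ctr[3]=3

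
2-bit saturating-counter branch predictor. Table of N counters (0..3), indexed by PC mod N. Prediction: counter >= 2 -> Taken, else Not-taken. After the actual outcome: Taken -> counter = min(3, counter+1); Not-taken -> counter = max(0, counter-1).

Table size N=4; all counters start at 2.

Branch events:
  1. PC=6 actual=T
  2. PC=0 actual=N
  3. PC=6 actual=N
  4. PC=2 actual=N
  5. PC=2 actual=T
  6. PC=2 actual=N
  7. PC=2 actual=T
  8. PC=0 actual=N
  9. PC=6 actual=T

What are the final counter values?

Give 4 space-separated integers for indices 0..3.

Answer: 0 2 3 2

Derivation:
Ev 1: PC=6 idx=2 pred=T actual=T -> ctr[2]=3
Ev 2: PC=0 idx=0 pred=T actual=N -> ctr[0]=1
Ev 3: PC=6 idx=2 pred=T actual=N -> ctr[2]=2
Ev 4: PC=2 idx=2 pred=T actual=N -> ctr[2]=1
Ev 5: PC=2 idx=2 pred=N actual=T -> ctr[2]=2
Ev 6: PC=2 idx=2 pred=T actual=N -> ctr[2]=1
Ev 7: PC=2 idx=2 pred=N actual=T -> ctr[2]=2
Ev 8: PC=0 idx=0 pred=N actual=N -> ctr[0]=0
Ev 9: PC=6 idx=2 pred=T actual=T -> ctr[2]=3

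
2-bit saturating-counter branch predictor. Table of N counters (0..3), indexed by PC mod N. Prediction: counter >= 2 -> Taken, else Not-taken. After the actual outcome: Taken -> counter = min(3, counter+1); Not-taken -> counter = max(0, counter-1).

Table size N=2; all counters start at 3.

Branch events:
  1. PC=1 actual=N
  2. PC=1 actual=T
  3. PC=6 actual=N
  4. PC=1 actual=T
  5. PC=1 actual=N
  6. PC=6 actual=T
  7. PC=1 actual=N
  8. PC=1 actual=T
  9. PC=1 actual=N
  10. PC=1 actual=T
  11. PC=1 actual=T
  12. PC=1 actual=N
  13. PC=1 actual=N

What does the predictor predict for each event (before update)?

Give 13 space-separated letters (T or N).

Ev 1: PC=1 idx=1 pred=T actual=N -> ctr[1]=2
Ev 2: PC=1 idx=1 pred=T actual=T -> ctr[1]=3
Ev 3: PC=6 idx=0 pred=T actual=N -> ctr[0]=2
Ev 4: PC=1 idx=1 pred=T actual=T -> ctr[1]=3
Ev 5: PC=1 idx=1 pred=T actual=N -> ctr[1]=2
Ev 6: PC=6 idx=0 pred=T actual=T -> ctr[0]=3
Ev 7: PC=1 idx=1 pred=T actual=N -> ctr[1]=1
Ev 8: PC=1 idx=1 pred=N actual=T -> ctr[1]=2
Ev 9: PC=1 idx=1 pred=T actual=N -> ctr[1]=1
Ev 10: PC=1 idx=1 pred=N actual=T -> ctr[1]=2
Ev 11: PC=1 idx=1 pred=T actual=T -> ctr[1]=3
Ev 12: PC=1 idx=1 pred=T actual=N -> ctr[1]=2
Ev 13: PC=1 idx=1 pred=T actual=N -> ctr[1]=1

Answer: T T T T T T T N T N T T T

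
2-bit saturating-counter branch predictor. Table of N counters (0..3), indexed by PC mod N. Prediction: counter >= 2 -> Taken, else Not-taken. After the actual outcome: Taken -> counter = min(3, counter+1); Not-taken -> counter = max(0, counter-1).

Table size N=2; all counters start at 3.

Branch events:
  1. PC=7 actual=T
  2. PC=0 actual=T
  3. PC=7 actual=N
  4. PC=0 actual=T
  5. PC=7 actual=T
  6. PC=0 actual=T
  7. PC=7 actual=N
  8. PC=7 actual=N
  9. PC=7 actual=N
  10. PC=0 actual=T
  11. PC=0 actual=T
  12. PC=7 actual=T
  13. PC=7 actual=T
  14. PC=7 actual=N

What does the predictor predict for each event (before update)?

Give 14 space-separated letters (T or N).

Ev 1: PC=7 idx=1 pred=T actual=T -> ctr[1]=3
Ev 2: PC=0 idx=0 pred=T actual=T -> ctr[0]=3
Ev 3: PC=7 idx=1 pred=T actual=N -> ctr[1]=2
Ev 4: PC=0 idx=0 pred=T actual=T -> ctr[0]=3
Ev 5: PC=7 idx=1 pred=T actual=T -> ctr[1]=3
Ev 6: PC=0 idx=0 pred=T actual=T -> ctr[0]=3
Ev 7: PC=7 idx=1 pred=T actual=N -> ctr[1]=2
Ev 8: PC=7 idx=1 pred=T actual=N -> ctr[1]=1
Ev 9: PC=7 idx=1 pred=N actual=N -> ctr[1]=0
Ev 10: PC=0 idx=0 pred=T actual=T -> ctr[0]=3
Ev 11: PC=0 idx=0 pred=T actual=T -> ctr[0]=3
Ev 12: PC=7 idx=1 pred=N actual=T -> ctr[1]=1
Ev 13: PC=7 idx=1 pred=N actual=T -> ctr[1]=2
Ev 14: PC=7 idx=1 pred=T actual=N -> ctr[1]=1

Answer: T T T T T T T T N T T N N T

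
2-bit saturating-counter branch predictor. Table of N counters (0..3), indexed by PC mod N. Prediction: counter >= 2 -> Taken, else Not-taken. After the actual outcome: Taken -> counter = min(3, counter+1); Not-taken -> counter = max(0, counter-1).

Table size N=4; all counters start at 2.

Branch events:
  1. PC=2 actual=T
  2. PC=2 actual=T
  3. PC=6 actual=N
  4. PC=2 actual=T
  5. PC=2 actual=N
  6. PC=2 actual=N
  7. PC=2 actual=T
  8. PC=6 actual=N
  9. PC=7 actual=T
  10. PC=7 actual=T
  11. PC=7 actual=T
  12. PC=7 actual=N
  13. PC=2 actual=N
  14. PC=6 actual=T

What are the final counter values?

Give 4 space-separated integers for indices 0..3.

Ev 1: PC=2 idx=2 pred=T actual=T -> ctr[2]=3
Ev 2: PC=2 idx=2 pred=T actual=T -> ctr[2]=3
Ev 3: PC=6 idx=2 pred=T actual=N -> ctr[2]=2
Ev 4: PC=2 idx=2 pred=T actual=T -> ctr[2]=3
Ev 5: PC=2 idx=2 pred=T actual=N -> ctr[2]=2
Ev 6: PC=2 idx=2 pred=T actual=N -> ctr[2]=1
Ev 7: PC=2 idx=2 pred=N actual=T -> ctr[2]=2
Ev 8: PC=6 idx=2 pred=T actual=N -> ctr[2]=1
Ev 9: PC=7 idx=3 pred=T actual=T -> ctr[3]=3
Ev 10: PC=7 idx=3 pred=T actual=T -> ctr[3]=3
Ev 11: PC=7 idx=3 pred=T actual=T -> ctr[3]=3
Ev 12: PC=7 idx=3 pred=T actual=N -> ctr[3]=2
Ev 13: PC=2 idx=2 pred=N actual=N -> ctr[2]=0
Ev 14: PC=6 idx=2 pred=N actual=T -> ctr[2]=1

Answer: 2 2 1 2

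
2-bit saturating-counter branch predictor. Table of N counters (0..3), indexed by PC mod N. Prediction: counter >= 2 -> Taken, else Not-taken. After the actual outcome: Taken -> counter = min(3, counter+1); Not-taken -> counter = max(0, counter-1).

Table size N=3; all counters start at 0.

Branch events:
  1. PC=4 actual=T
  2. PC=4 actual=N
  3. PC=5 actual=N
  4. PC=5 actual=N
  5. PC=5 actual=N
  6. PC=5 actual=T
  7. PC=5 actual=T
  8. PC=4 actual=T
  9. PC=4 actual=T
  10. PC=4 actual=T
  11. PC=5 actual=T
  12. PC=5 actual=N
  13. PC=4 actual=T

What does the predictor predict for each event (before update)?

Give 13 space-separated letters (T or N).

Ev 1: PC=4 idx=1 pred=N actual=T -> ctr[1]=1
Ev 2: PC=4 idx=1 pred=N actual=N -> ctr[1]=0
Ev 3: PC=5 idx=2 pred=N actual=N -> ctr[2]=0
Ev 4: PC=5 idx=2 pred=N actual=N -> ctr[2]=0
Ev 5: PC=5 idx=2 pred=N actual=N -> ctr[2]=0
Ev 6: PC=5 idx=2 pred=N actual=T -> ctr[2]=1
Ev 7: PC=5 idx=2 pred=N actual=T -> ctr[2]=2
Ev 8: PC=4 idx=1 pred=N actual=T -> ctr[1]=1
Ev 9: PC=4 idx=1 pred=N actual=T -> ctr[1]=2
Ev 10: PC=4 idx=1 pred=T actual=T -> ctr[1]=3
Ev 11: PC=5 idx=2 pred=T actual=T -> ctr[2]=3
Ev 12: PC=5 idx=2 pred=T actual=N -> ctr[2]=2
Ev 13: PC=4 idx=1 pred=T actual=T -> ctr[1]=3

Answer: N N N N N N N N N T T T T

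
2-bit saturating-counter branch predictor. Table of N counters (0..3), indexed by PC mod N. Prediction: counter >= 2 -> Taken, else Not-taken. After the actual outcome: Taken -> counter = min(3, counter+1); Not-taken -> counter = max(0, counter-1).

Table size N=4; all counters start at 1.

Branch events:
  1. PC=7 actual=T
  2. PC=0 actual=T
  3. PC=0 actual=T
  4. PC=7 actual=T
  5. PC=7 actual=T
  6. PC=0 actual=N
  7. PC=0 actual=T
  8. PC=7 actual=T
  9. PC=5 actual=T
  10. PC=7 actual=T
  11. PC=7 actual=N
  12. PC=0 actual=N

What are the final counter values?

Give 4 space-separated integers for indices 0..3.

Answer: 2 2 1 2

Derivation:
Ev 1: PC=7 idx=3 pred=N actual=T -> ctr[3]=2
Ev 2: PC=0 idx=0 pred=N actual=T -> ctr[0]=2
Ev 3: PC=0 idx=0 pred=T actual=T -> ctr[0]=3
Ev 4: PC=7 idx=3 pred=T actual=T -> ctr[3]=3
Ev 5: PC=7 idx=3 pred=T actual=T -> ctr[3]=3
Ev 6: PC=0 idx=0 pred=T actual=N -> ctr[0]=2
Ev 7: PC=0 idx=0 pred=T actual=T -> ctr[0]=3
Ev 8: PC=7 idx=3 pred=T actual=T -> ctr[3]=3
Ev 9: PC=5 idx=1 pred=N actual=T -> ctr[1]=2
Ev 10: PC=7 idx=3 pred=T actual=T -> ctr[3]=3
Ev 11: PC=7 idx=3 pred=T actual=N -> ctr[3]=2
Ev 12: PC=0 idx=0 pred=T actual=N -> ctr[0]=2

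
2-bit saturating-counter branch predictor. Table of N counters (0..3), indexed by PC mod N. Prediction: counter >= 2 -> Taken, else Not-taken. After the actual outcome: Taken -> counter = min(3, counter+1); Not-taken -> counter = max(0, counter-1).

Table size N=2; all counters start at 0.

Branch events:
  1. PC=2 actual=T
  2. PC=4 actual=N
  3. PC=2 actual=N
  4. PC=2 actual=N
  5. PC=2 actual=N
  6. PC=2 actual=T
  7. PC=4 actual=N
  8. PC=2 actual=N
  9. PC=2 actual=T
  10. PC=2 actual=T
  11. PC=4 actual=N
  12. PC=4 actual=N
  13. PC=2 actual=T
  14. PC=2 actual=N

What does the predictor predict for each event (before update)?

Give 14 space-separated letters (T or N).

Ev 1: PC=2 idx=0 pred=N actual=T -> ctr[0]=1
Ev 2: PC=4 idx=0 pred=N actual=N -> ctr[0]=0
Ev 3: PC=2 idx=0 pred=N actual=N -> ctr[0]=0
Ev 4: PC=2 idx=0 pred=N actual=N -> ctr[0]=0
Ev 5: PC=2 idx=0 pred=N actual=N -> ctr[0]=0
Ev 6: PC=2 idx=0 pred=N actual=T -> ctr[0]=1
Ev 7: PC=4 idx=0 pred=N actual=N -> ctr[0]=0
Ev 8: PC=2 idx=0 pred=N actual=N -> ctr[0]=0
Ev 9: PC=2 idx=0 pred=N actual=T -> ctr[0]=1
Ev 10: PC=2 idx=0 pred=N actual=T -> ctr[0]=2
Ev 11: PC=4 idx=0 pred=T actual=N -> ctr[0]=1
Ev 12: PC=4 idx=0 pred=N actual=N -> ctr[0]=0
Ev 13: PC=2 idx=0 pred=N actual=T -> ctr[0]=1
Ev 14: PC=2 idx=0 pred=N actual=N -> ctr[0]=0

Answer: N N N N N N N N N N T N N N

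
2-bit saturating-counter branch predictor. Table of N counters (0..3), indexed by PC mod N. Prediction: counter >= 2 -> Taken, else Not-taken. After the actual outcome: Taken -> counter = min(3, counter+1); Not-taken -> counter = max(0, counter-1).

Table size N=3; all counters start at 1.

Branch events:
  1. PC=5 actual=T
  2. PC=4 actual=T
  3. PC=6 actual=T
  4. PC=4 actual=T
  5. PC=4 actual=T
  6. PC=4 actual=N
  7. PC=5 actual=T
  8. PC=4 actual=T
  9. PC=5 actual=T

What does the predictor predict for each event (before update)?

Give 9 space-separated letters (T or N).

Answer: N N N T T T T T T

Derivation:
Ev 1: PC=5 idx=2 pred=N actual=T -> ctr[2]=2
Ev 2: PC=4 idx=1 pred=N actual=T -> ctr[1]=2
Ev 3: PC=6 idx=0 pred=N actual=T -> ctr[0]=2
Ev 4: PC=4 idx=1 pred=T actual=T -> ctr[1]=3
Ev 5: PC=4 idx=1 pred=T actual=T -> ctr[1]=3
Ev 6: PC=4 idx=1 pred=T actual=N -> ctr[1]=2
Ev 7: PC=5 idx=2 pred=T actual=T -> ctr[2]=3
Ev 8: PC=4 idx=1 pred=T actual=T -> ctr[1]=3
Ev 9: PC=5 idx=2 pred=T actual=T -> ctr[2]=3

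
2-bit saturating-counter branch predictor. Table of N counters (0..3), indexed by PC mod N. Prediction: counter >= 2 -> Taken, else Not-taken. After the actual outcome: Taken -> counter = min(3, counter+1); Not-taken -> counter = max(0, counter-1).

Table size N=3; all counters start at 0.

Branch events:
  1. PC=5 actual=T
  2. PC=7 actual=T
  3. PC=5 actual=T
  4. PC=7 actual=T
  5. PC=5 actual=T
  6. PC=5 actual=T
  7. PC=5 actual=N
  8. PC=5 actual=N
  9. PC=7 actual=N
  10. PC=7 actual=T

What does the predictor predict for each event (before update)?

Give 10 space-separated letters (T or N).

Ev 1: PC=5 idx=2 pred=N actual=T -> ctr[2]=1
Ev 2: PC=7 idx=1 pred=N actual=T -> ctr[1]=1
Ev 3: PC=5 idx=2 pred=N actual=T -> ctr[2]=2
Ev 4: PC=7 idx=1 pred=N actual=T -> ctr[1]=2
Ev 5: PC=5 idx=2 pred=T actual=T -> ctr[2]=3
Ev 6: PC=5 idx=2 pred=T actual=T -> ctr[2]=3
Ev 7: PC=5 idx=2 pred=T actual=N -> ctr[2]=2
Ev 8: PC=5 idx=2 pred=T actual=N -> ctr[2]=1
Ev 9: PC=7 idx=1 pred=T actual=N -> ctr[1]=1
Ev 10: PC=7 idx=1 pred=N actual=T -> ctr[1]=2

Answer: N N N N T T T T T N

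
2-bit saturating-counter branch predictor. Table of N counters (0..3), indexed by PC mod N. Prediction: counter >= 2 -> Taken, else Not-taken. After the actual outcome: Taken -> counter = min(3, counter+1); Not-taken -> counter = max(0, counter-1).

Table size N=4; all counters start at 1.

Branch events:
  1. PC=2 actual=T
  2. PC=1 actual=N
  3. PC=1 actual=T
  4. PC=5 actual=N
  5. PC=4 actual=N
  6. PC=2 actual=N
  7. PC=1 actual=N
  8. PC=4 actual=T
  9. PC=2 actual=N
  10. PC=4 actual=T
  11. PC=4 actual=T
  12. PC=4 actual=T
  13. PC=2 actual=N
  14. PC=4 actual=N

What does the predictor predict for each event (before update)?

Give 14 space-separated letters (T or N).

Answer: N N N N N T N N N N T T N T

Derivation:
Ev 1: PC=2 idx=2 pred=N actual=T -> ctr[2]=2
Ev 2: PC=1 idx=1 pred=N actual=N -> ctr[1]=0
Ev 3: PC=1 idx=1 pred=N actual=T -> ctr[1]=1
Ev 4: PC=5 idx=1 pred=N actual=N -> ctr[1]=0
Ev 5: PC=4 idx=0 pred=N actual=N -> ctr[0]=0
Ev 6: PC=2 idx=2 pred=T actual=N -> ctr[2]=1
Ev 7: PC=1 idx=1 pred=N actual=N -> ctr[1]=0
Ev 8: PC=4 idx=0 pred=N actual=T -> ctr[0]=1
Ev 9: PC=2 idx=2 pred=N actual=N -> ctr[2]=0
Ev 10: PC=4 idx=0 pred=N actual=T -> ctr[0]=2
Ev 11: PC=4 idx=0 pred=T actual=T -> ctr[0]=3
Ev 12: PC=4 idx=0 pred=T actual=T -> ctr[0]=3
Ev 13: PC=2 idx=2 pred=N actual=N -> ctr[2]=0
Ev 14: PC=4 idx=0 pred=T actual=N -> ctr[0]=2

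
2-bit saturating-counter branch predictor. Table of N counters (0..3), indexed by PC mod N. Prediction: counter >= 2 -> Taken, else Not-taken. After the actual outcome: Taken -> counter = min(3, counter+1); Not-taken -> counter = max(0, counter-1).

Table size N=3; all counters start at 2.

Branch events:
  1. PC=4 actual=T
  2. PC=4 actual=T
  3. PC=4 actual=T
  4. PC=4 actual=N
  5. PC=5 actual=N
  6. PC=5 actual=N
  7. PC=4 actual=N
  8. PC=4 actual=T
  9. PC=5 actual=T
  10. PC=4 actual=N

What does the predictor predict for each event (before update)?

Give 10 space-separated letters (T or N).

Ev 1: PC=4 idx=1 pred=T actual=T -> ctr[1]=3
Ev 2: PC=4 idx=1 pred=T actual=T -> ctr[1]=3
Ev 3: PC=4 idx=1 pred=T actual=T -> ctr[1]=3
Ev 4: PC=4 idx=1 pred=T actual=N -> ctr[1]=2
Ev 5: PC=5 idx=2 pred=T actual=N -> ctr[2]=1
Ev 6: PC=5 idx=2 pred=N actual=N -> ctr[2]=0
Ev 7: PC=4 idx=1 pred=T actual=N -> ctr[1]=1
Ev 8: PC=4 idx=1 pred=N actual=T -> ctr[1]=2
Ev 9: PC=5 idx=2 pred=N actual=T -> ctr[2]=1
Ev 10: PC=4 idx=1 pred=T actual=N -> ctr[1]=1

Answer: T T T T T N T N N T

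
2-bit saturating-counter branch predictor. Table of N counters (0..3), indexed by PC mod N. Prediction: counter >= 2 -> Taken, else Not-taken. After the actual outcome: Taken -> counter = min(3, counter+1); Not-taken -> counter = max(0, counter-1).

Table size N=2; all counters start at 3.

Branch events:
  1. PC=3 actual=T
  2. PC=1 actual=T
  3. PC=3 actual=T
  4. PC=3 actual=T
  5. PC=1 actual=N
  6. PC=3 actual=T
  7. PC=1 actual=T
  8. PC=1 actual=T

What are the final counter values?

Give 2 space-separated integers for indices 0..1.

Answer: 3 3

Derivation:
Ev 1: PC=3 idx=1 pred=T actual=T -> ctr[1]=3
Ev 2: PC=1 idx=1 pred=T actual=T -> ctr[1]=3
Ev 3: PC=3 idx=1 pred=T actual=T -> ctr[1]=3
Ev 4: PC=3 idx=1 pred=T actual=T -> ctr[1]=3
Ev 5: PC=1 idx=1 pred=T actual=N -> ctr[1]=2
Ev 6: PC=3 idx=1 pred=T actual=T -> ctr[1]=3
Ev 7: PC=1 idx=1 pred=T actual=T -> ctr[1]=3
Ev 8: PC=1 idx=1 pred=T actual=T -> ctr[1]=3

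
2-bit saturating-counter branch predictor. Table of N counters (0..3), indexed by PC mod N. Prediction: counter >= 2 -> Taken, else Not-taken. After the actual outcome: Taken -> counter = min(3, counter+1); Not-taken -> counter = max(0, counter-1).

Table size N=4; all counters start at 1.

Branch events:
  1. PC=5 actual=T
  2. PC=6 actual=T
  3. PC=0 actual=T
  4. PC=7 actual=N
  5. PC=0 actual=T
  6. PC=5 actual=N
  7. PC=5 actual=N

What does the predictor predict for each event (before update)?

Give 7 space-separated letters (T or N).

Ev 1: PC=5 idx=1 pred=N actual=T -> ctr[1]=2
Ev 2: PC=6 idx=2 pred=N actual=T -> ctr[2]=2
Ev 3: PC=0 idx=0 pred=N actual=T -> ctr[0]=2
Ev 4: PC=7 idx=3 pred=N actual=N -> ctr[3]=0
Ev 5: PC=0 idx=0 pred=T actual=T -> ctr[0]=3
Ev 6: PC=5 idx=1 pred=T actual=N -> ctr[1]=1
Ev 7: PC=5 idx=1 pred=N actual=N -> ctr[1]=0

Answer: N N N N T T N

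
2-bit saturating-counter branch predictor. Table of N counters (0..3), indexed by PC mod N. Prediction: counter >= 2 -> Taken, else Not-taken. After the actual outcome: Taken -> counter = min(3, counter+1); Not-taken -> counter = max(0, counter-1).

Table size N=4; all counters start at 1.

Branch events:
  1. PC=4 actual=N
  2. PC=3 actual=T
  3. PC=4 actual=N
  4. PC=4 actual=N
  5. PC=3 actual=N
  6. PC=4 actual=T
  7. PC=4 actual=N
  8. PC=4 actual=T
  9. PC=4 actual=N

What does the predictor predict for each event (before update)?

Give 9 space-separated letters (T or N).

Answer: N N N N T N N N N

Derivation:
Ev 1: PC=4 idx=0 pred=N actual=N -> ctr[0]=0
Ev 2: PC=3 idx=3 pred=N actual=T -> ctr[3]=2
Ev 3: PC=4 idx=0 pred=N actual=N -> ctr[0]=0
Ev 4: PC=4 idx=0 pred=N actual=N -> ctr[0]=0
Ev 5: PC=3 idx=3 pred=T actual=N -> ctr[3]=1
Ev 6: PC=4 idx=0 pred=N actual=T -> ctr[0]=1
Ev 7: PC=4 idx=0 pred=N actual=N -> ctr[0]=0
Ev 8: PC=4 idx=0 pred=N actual=T -> ctr[0]=1
Ev 9: PC=4 idx=0 pred=N actual=N -> ctr[0]=0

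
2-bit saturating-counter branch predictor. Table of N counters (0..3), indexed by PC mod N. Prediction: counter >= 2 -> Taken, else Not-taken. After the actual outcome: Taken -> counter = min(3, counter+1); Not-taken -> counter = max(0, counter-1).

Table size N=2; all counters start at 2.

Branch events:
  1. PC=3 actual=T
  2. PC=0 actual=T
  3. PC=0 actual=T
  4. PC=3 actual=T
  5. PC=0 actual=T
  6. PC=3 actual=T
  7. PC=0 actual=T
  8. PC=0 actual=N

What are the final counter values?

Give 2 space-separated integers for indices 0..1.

Ev 1: PC=3 idx=1 pred=T actual=T -> ctr[1]=3
Ev 2: PC=0 idx=0 pred=T actual=T -> ctr[0]=3
Ev 3: PC=0 idx=0 pred=T actual=T -> ctr[0]=3
Ev 4: PC=3 idx=1 pred=T actual=T -> ctr[1]=3
Ev 5: PC=0 idx=0 pred=T actual=T -> ctr[0]=3
Ev 6: PC=3 idx=1 pred=T actual=T -> ctr[1]=3
Ev 7: PC=0 idx=0 pred=T actual=T -> ctr[0]=3
Ev 8: PC=0 idx=0 pred=T actual=N -> ctr[0]=2

Answer: 2 3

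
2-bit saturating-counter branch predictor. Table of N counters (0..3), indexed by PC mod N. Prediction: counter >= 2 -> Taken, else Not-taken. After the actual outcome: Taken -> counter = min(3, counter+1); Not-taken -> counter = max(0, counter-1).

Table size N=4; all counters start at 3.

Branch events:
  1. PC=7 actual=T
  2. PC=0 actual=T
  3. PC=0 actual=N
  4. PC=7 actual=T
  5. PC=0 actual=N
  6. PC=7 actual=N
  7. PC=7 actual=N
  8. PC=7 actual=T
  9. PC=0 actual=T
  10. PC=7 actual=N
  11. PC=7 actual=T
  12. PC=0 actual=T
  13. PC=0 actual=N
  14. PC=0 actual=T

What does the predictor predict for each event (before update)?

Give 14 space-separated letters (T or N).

Answer: T T T T T T T N N T N T T T

Derivation:
Ev 1: PC=7 idx=3 pred=T actual=T -> ctr[3]=3
Ev 2: PC=0 idx=0 pred=T actual=T -> ctr[0]=3
Ev 3: PC=0 idx=0 pred=T actual=N -> ctr[0]=2
Ev 4: PC=7 idx=3 pred=T actual=T -> ctr[3]=3
Ev 5: PC=0 idx=0 pred=T actual=N -> ctr[0]=1
Ev 6: PC=7 idx=3 pred=T actual=N -> ctr[3]=2
Ev 7: PC=7 idx=3 pred=T actual=N -> ctr[3]=1
Ev 8: PC=7 idx=3 pred=N actual=T -> ctr[3]=2
Ev 9: PC=0 idx=0 pred=N actual=T -> ctr[0]=2
Ev 10: PC=7 idx=3 pred=T actual=N -> ctr[3]=1
Ev 11: PC=7 idx=3 pred=N actual=T -> ctr[3]=2
Ev 12: PC=0 idx=0 pred=T actual=T -> ctr[0]=3
Ev 13: PC=0 idx=0 pred=T actual=N -> ctr[0]=2
Ev 14: PC=0 idx=0 pred=T actual=T -> ctr[0]=3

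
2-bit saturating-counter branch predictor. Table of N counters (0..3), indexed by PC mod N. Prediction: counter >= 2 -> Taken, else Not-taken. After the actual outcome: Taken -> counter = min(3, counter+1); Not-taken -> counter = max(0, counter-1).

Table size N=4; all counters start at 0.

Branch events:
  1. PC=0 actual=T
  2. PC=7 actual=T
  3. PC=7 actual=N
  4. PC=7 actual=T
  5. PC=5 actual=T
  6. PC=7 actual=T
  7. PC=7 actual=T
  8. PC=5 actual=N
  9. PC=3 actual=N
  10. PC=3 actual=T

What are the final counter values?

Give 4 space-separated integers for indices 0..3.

Answer: 1 0 0 3

Derivation:
Ev 1: PC=0 idx=0 pred=N actual=T -> ctr[0]=1
Ev 2: PC=7 idx=3 pred=N actual=T -> ctr[3]=1
Ev 3: PC=7 idx=3 pred=N actual=N -> ctr[3]=0
Ev 4: PC=7 idx=3 pred=N actual=T -> ctr[3]=1
Ev 5: PC=5 idx=1 pred=N actual=T -> ctr[1]=1
Ev 6: PC=7 idx=3 pred=N actual=T -> ctr[3]=2
Ev 7: PC=7 idx=3 pred=T actual=T -> ctr[3]=3
Ev 8: PC=5 idx=1 pred=N actual=N -> ctr[1]=0
Ev 9: PC=3 idx=3 pred=T actual=N -> ctr[3]=2
Ev 10: PC=3 idx=3 pred=T actual=T -> ctr[3]=3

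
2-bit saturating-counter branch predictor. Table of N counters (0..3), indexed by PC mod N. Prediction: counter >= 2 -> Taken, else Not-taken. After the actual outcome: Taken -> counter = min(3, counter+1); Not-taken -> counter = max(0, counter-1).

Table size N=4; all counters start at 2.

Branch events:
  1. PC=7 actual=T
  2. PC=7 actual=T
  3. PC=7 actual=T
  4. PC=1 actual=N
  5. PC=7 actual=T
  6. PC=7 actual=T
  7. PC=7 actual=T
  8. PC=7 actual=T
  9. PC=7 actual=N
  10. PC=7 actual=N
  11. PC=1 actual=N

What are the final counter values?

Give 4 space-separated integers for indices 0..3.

Answer: 2 0 2 1

Derivation:
Ev 1: PC=7 idx=3 pred=T actual=T -> ctr[3]=3
Ev 2: PC=7 idx=3 pred=T actual=T -> ctr[3]=3
Ev 3: PC=7 idx=3 pred=T actual=T -> ctr[3]=3
Ev 4: PC=1 idx=1 pred=T actual=N -> ctr[1]=1
Ev 5: PC=7 idx=3 pred=T actual=T -> ctr[3]=3
Ev 6: PC=7 idx=3 pred=T actual=T -> ctr[3]=3
Ev 7: PC=7 idx=3 pred=T actual=T -> ctr[3]=3
Ev 8: PC=7 idx=3 pred=T actual=T -> ctr[3]=3
Ev 9: PC=7 idx=3 pred=T actual=N -> ctr[3]=2
Ev 10: PC=7 idx=3 pred=T actual=N -> ctr[3]=1
Ev 11: PC=1 idx=1 pred=N actual=N -> ctr[1]=0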